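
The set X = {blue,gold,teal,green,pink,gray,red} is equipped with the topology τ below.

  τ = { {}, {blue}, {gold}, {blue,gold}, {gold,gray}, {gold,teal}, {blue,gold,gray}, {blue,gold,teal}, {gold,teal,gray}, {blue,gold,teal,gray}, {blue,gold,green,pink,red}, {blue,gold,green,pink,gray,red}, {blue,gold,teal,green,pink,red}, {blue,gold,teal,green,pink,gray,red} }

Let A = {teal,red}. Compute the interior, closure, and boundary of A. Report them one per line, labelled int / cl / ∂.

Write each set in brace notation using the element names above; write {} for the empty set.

int(A) = {}
cl(A)  = {teal,green,pink,red}
∂A     = {teal,green,pink,red}

open subsets of A: {}; so int(A) = {}
closure: X∖int(X∖A) = X∖{blue,gold,gray} = {teal,green,pink,red}
∂A = {teal,green,pink,red} minus {} = {teal,green,pink,red}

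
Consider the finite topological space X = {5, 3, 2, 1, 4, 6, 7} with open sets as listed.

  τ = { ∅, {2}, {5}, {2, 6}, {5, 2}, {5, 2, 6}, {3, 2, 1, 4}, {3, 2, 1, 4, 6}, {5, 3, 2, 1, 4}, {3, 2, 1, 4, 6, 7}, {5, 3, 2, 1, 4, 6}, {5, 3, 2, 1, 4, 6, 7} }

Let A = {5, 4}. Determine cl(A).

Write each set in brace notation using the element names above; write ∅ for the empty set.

closure: X∖int(X∖A) = X∖{2, 6} = {5, 3, 1, 4, 7}

{5, 3, 1, 4, 7}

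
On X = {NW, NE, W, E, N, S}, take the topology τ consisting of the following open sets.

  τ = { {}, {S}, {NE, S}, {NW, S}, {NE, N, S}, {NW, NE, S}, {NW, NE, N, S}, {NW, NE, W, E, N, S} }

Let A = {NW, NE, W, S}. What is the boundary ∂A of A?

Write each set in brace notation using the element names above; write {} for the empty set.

opens ⊆ A: {}, {S}, {NW, S}, {NE, S}, {NW, NE, S}; union → int = {NW, NE, S}
complement {E, N}; its interior {}; cl(A) = X∖{} = {NW, NE, W, E, N, S}
boundary = {NW, NE, W, E, N, S} ∖ {NW, NE, S} = {W, E, N}

{W, E, N}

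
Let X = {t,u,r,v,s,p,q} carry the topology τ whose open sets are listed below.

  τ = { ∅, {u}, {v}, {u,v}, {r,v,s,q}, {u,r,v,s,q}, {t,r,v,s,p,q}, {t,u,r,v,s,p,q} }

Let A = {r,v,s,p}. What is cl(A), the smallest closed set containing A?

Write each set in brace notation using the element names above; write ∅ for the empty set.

X∖A={t,u,q}, int(X∖A)={u}, hence cl(A)={t,r,v,s,p,q}

{t,r,v,s,p,q}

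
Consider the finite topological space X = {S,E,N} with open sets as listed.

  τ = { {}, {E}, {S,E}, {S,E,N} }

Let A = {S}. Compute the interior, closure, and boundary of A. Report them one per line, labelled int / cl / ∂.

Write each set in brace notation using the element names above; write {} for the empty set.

int(A) = {}
cl(A)  = {S,N}
∂A     = {S,N}

interior: largest open inside A is {} (from {})
cl via duality: int({E,N}) = {E}, so X∖{E} = {S,N}
cl∖int = {S,N}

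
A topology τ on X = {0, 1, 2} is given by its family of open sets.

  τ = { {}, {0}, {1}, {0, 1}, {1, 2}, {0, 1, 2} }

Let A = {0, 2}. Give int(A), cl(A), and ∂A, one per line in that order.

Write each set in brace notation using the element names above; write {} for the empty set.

open subsets of A: {}, {0}; so int(A) = {0}
closure: X∖int(X∖A) = X∖{1} = {0, 2}
∂A = {0, 2} minus {0} = {2}

int(A) = {0}
cl(A)  = {0, 2}
∂A     = {2}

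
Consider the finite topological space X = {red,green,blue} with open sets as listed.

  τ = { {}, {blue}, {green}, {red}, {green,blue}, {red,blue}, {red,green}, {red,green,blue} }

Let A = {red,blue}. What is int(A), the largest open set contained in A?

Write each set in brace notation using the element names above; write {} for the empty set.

U open, U⊆A: {}, {red}, {blue}, {red,blue}. int(A) = ⋃ = {red,blue}

{red,blue}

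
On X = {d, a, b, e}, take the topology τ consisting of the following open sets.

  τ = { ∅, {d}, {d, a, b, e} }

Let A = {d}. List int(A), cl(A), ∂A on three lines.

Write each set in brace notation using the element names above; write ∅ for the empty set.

interior: largest open inside A is {d} (from ∅, {d})
cl via duality: int({a, b, e}) = ∅, so X∖∅ = {d, a, b, e}
cl∖int = {a, b, e}

int(A) = {d}
cl(A)  = {d, a, b, e}
∂A     = {a, b, e}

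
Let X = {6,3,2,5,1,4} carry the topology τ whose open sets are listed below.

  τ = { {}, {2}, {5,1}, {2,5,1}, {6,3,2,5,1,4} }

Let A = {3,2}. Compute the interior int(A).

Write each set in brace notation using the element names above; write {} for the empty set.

interior: largest open inside A is {2} (from {}, {2})

{2}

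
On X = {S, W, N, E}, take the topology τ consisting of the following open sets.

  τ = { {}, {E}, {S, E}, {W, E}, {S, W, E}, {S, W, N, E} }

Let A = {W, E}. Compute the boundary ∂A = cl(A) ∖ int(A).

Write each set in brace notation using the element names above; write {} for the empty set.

interior: largest open inside A is {W, E} (from {}, {E}, {W, E})
cl via duality: int({S, N}) = {}, so X∖{} = {S, W, N, E}
cl∖int = {S, N}

{S, N}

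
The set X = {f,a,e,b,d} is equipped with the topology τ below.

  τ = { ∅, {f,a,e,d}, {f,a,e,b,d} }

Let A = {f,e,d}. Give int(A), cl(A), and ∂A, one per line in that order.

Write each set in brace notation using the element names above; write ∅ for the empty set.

int(A) = ∅
cl(A)  = {f,a,e,b,d}
∂A     = {f,a,e,b,d}

open subsets of A: ∅; so int(A) = ∅
closure: X∖int(X∖A) = X∖∅ = {f,a,e,b,d}
∂A = {f,a,e,b,d} minus ∅ = {f,a,e,b,d}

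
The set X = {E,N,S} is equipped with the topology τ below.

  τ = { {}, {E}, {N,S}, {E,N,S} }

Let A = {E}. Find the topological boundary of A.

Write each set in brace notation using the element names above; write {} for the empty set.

{}

U open, U⊆A: {}, {E}. int(A) = ⋃ = {E}
X∖A={N,S}, int(X∖A)={N,S}, hence cl(A)={E}
∂A: remove int from cl → {}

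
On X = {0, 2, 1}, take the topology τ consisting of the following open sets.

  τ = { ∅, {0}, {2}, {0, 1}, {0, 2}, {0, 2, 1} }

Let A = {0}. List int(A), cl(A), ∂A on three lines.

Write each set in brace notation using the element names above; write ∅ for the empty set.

open subsets of A: ∅, {0}; so int(A) = {0}
closure: X∖int(X∖A) = X∖{2} = {0, 1}
∂A = {0, 1} minus {0} = {1}

int(A) = {0}
cl(A)  = {0, 1}
∂A     = {1}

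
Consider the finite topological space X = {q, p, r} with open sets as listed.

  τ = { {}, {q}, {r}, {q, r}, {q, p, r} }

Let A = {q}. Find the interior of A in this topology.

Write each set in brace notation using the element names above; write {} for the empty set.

{q}

interior: largest open inside A is {q} (from {}, {q})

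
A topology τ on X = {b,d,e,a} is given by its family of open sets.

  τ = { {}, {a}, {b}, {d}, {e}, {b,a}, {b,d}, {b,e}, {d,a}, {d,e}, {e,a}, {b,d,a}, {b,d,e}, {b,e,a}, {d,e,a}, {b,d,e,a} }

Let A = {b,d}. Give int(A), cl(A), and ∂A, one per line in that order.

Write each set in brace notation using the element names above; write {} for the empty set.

U open, U⊆A: {}, {b}, {d}, {b,d}. int(A) = ⋃ = {b,d}
X∖A={e,a}, int(X∖A)={e,a}, hence cl(A)={b,d}
∂A: remove int from cl → {}

int(A) = {b,d}
cl(A)  = {b,d}
∂A     = {}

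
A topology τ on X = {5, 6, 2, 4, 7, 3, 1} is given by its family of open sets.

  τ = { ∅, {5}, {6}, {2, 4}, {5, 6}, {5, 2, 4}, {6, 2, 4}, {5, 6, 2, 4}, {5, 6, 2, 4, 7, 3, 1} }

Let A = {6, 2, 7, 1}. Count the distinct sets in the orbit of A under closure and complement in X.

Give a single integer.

X∖A={5, 4, 3}, int(X∖A)={5}, hence cl(A)={6, 2, 4, 7, 3, 1}
Orbit (k=closure, c=complement):
  1. A     = {6, 2, 7, 1}
  2. kA    = {6, 2, 4, 7, 3, 1}
  3. cA    = {5, 4, 3}
  4. ckA   = {5}
  5. kcA   = {5, 2, 4, 7, 3, 1}
  6. kckA  = {5, 7, 3, 1}
  7. ckcA  = {6}
  8. ckckA = {6, 2, 4}
  9. kckcA = {6, 7, 3, 1}
  10. ckckcA = {5, 2, 4}
(closed under both — stop)

10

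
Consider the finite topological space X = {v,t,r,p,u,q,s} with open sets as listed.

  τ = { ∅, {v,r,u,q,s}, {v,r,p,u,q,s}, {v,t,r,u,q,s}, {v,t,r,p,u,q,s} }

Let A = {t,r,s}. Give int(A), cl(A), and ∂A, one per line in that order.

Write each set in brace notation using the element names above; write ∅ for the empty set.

U open, U⊆A: ∅. int(A) = ⋃ = ∅
X∖A={v,p,u,q}, int(X∖A)=∅, hence cl(A)={v,t,r,p,u,q,s}
∂A: remove int from cl → {v,t,r,p,u,q,s}

int(A) = ∅
cl(A)  = {v,t,r,p,u,q,s}
∂A     = {v,t,r,p,u,q,s}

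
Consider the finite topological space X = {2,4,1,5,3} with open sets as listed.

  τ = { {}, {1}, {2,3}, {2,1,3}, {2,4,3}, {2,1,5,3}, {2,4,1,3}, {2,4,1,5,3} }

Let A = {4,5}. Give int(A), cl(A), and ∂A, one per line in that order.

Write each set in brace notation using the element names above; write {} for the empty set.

open subsets of A: {}; so int(A) = {}
closure: X∖int(X∖A) = X∖{2,1,3} = {4,5}
∂A = {4,5} minus {} = {4,5}

int(A) = {}
cl(A)  = {4,5}
∂A     = {4,5}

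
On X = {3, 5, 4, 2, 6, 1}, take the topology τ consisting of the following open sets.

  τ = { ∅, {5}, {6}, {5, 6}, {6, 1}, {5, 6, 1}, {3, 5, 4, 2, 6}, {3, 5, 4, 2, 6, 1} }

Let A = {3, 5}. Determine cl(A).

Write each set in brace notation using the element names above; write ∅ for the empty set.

{3, 5, 4, 2}

complement {4, 2, 6, 1}; its interior {6, 1}; cl(A) = X∖{6, 1} = {3, 5, 4, 2}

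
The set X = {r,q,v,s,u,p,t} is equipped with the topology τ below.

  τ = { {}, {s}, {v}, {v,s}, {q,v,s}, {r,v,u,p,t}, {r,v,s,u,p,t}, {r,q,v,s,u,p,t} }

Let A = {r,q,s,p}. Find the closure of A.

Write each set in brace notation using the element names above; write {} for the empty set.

X∖A={v,u,t}, int(X∖A)={v}, hence cl(A)={r,q,s,u,p,t}

{r,q,s,u,p,t}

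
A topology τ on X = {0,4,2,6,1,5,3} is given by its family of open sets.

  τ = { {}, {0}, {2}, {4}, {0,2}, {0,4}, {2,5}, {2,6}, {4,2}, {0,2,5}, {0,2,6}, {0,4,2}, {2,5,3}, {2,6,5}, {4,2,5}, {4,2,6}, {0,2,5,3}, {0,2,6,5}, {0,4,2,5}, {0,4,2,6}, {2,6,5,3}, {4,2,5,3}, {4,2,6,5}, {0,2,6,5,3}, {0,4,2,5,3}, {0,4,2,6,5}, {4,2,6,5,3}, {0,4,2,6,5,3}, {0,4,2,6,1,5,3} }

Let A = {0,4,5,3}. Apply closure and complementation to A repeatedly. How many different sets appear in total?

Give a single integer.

8

closure: X∖int(X∖A) = X∖{2,6} = {0,4,1,5,3}
Let k=closure and c=complement:
  1. A     = {0,4,5,3}
  2. kA    = {0,4,1,5,3}
  3. cA    = {2,6,1}
  4. ckA   = {2,6}
  5. kcA   = {2,6,1,5,3}
  6. ckcA  = {0,4}
  7. kckcA = {0,4,1}
  8. ckckcA = {2,6,5,3}
— saturated at 8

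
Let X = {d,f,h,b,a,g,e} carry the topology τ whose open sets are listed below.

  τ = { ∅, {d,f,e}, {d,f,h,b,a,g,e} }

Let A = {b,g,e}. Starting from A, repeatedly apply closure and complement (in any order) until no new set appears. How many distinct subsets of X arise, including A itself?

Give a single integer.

X∖A={d,f,h,a}, int(X∖A)=∅, hence cl(A)={d,f,h,b,a,g,e}
Orbit (k=closure, c=complement):
  1. A     = {b,g,e}
  2. kA    = {d,f,h,b,a,g,e}
  3. cA    = {d,f,h,a}
  4. ckA   = ∅
(closed under both — stop)

4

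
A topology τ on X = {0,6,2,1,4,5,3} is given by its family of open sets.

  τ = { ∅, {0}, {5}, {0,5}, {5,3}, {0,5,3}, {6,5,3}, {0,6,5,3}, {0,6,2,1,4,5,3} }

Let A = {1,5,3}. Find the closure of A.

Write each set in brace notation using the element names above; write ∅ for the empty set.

X∖A={0,6,2,4}, int(X∖A)={0}, hence cl(A)={6,2,1,4,5,3}

{6,2,1,4,5,3}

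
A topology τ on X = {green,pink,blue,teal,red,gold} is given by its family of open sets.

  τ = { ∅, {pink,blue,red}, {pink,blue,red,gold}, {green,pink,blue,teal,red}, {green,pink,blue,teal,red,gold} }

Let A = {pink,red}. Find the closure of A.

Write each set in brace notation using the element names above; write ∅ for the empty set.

{green,pink,blue,teal,red,gold}

cl via duality: int({green,blue,teal,gold}) = ∅, so X∖∅ = {green,pink,blue,teal,red,gold}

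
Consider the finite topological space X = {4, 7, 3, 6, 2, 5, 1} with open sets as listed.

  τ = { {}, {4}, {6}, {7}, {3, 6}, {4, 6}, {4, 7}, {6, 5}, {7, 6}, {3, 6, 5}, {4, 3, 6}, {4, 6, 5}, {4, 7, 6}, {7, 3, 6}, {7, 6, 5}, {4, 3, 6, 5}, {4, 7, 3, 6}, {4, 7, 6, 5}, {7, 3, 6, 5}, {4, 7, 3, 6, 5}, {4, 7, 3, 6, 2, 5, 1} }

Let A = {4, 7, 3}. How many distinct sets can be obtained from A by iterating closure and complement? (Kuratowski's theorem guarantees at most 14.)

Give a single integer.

complement {6, 2, 5, 1}; its interior {6, 5}; cl(A) = X∖{6, 5} = {4, 7, 3, 2, 1}
With k = closure, c = complement:
  1. A     = {4, 7, 3}
  2. kA    = {4, 7, 3, 2, 1}
  3. cA    = {6, 2, 5, 1}
  4. ckA   = {6, 5}
  5. kcA   = {3, 6, 2, 5, 1}
  6. ckcA  = {4, 7}
  7. kckcA = {4, 7, 2, 1}
  8. ckckcA = {3, 6, 5}
k, c of each give nothing new

8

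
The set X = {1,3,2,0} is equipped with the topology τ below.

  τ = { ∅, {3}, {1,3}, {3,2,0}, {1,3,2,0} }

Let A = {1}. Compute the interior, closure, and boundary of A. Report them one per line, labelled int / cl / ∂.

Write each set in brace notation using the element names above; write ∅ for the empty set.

int(A) = ∅
cl(A)  = {1}
∂A     = {1}

open subsets of A: ∅; so int(A) = ∅
closure: X∖int(X∖A) = X∖{3,2,0} = {1}
∂A = {1} minus ∅ = {1}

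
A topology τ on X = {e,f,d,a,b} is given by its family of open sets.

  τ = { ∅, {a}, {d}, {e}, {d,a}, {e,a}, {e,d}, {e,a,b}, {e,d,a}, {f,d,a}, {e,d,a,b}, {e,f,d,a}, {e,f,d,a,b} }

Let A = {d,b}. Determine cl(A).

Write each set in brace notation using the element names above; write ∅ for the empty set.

complement {e,f,a}; its interior {e,a}; cl(A) = X∖{e,a} = {f,d,b}

{f,d,b}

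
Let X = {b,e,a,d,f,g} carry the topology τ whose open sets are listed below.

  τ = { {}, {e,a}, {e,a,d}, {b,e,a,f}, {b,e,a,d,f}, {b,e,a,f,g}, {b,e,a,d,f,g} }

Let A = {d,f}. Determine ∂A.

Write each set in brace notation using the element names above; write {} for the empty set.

{b,d,f,g}

opens ⊆ A: {}; union → int = {}
complement {b,e,a,g}; its interior {e,a}; cl(A) = X∖{e,a} = {b,d,f,g}
boundary = {b,d,f,g} ∖ {} = {b,d,f,g}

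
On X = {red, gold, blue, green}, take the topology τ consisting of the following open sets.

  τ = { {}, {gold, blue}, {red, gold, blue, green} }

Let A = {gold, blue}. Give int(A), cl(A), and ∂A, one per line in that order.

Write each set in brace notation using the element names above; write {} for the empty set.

int(A) = {gold, blue}
cl(A)  = {red, gold, blue, green}
∂A     = {red, green}

interior: largest open inside A is {gold, blue} (from {}, {gold, blue})
cl via duality: int({red, green}) = {}, so X∖{} = {red, gold, blue, green}
cl∖int = {red, green}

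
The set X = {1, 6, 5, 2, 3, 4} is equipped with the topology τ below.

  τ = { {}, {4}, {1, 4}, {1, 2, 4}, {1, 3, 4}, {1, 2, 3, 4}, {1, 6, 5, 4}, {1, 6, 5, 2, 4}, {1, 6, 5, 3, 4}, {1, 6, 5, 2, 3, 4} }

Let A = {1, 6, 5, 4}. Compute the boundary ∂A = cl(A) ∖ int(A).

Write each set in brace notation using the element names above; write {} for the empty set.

interior: largest open inside A is {1, 6, 5, 4} (from {}, {4}, {1, 4}, {1, 6, 5, 4})
cl via duality: int({2, 3}) = {}, so X∖{} = {1, 6, 5, 2, 3, 4}
cl∖int = {2, 3}

{2, 3}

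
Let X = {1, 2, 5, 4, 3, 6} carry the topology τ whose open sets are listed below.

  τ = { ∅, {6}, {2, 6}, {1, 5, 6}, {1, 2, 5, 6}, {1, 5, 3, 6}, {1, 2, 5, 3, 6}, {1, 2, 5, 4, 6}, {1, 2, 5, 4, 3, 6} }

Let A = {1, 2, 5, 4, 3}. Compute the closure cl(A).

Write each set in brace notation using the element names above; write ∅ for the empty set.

closure: X∖int(X∖A) = X∖{6} = {1, 2, 5, 4, 3}

{1, 2, 5, 4, 3}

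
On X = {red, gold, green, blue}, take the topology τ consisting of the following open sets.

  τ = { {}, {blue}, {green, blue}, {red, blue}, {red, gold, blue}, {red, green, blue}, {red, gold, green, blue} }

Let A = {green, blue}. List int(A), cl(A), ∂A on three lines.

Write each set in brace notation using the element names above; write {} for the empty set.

int(A) = {green, blue}
cl(A)  = {red, gold, green, blue}
∂A     = {red, gold}

opens ⊆ A: {}, {blue}, {green, blue}; union → int = {green, blue}
complement {red, gold}; its interior {}; cl(A) = X∖{} = {red, gold, green, blue}
boundary = {red, gold, green, blue} ∖ {green, blue} = {red, gold}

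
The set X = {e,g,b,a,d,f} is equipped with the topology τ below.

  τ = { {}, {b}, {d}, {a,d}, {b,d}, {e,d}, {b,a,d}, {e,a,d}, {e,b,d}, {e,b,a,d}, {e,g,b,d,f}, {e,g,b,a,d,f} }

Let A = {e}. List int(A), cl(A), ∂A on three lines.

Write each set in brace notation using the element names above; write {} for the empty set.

open subsets of A: {}; so int(A) = {}
closure: X∖int(X∖A) = X∖{b,a,d} = {e,g,f}
∂A = {e,g,f} minus {} = {e,g,f}

int(A) = {}
cl(A)  = {e,g,f}
∂A     = {e,g,f}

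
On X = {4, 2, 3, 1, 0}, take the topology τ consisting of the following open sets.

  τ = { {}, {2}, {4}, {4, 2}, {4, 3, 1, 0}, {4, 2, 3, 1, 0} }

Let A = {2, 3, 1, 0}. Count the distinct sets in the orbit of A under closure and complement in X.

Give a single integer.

complement {4}; its interior {4}; cl(A) = X∖{4} = {2, 3, 1, 0}
With k = closure, c = complement:
  1. A     = {2, 3, 1, 0}
  2. cA    = {4}
  3. kcA   = {4, 3, 1, 0}
  4. ckcA  = {2}
k, c of each give nothing new

4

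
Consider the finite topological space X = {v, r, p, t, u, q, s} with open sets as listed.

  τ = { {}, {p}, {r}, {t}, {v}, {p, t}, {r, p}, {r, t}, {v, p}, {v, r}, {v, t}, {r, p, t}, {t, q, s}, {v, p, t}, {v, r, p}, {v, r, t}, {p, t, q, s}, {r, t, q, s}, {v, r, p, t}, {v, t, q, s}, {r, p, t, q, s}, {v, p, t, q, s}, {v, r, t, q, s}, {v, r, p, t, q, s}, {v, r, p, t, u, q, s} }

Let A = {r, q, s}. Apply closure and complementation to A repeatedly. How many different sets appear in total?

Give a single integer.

8

X∖A={v, p, t, u}, int(X∖A)={v, p, t}, hence cl(A)={r, u, q, s}
Orbit (k=closure, c=complement):
  1. A     = {r, q, s}
  2. kA    = {r, u, q, s}
  3. cA    = {v, p, t, u}
  4. ckA   = {v, p, t}
  5. kcA   = {v, p, t, u, q, s}
  6. ckcA  = {r}
  7. kckcA = {r, u}
  8. ckckcA = {v, p, t, q, s}
(closed under both — stop)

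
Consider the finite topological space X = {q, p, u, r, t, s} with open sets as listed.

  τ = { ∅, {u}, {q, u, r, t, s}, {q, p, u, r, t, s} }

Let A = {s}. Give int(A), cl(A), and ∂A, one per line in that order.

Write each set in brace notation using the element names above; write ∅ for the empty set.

interior: largest open inside A is ∅ (from ∅)
cl via duality: int({q, p, u, r, t}) = {u}, so X∖{u} = {q, p, r, t, s}
cl∖int = {q, p, r, t, s}

int(A) = ∅
cl(A)  = {q, p, r, t, s}
∂A     = {q, p, r, t, s}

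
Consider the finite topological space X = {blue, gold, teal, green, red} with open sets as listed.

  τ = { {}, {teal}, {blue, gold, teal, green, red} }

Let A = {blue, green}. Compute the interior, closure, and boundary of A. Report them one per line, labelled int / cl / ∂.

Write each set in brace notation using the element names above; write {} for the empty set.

open subsets of A: {}; so int(A) = {}
closure: X∖int(X∖A) = X∖{teal} = {blue, gold, green, red}
∂A = {blue, gold, green, red} minus {} = {blue, gold, green, red}

int(A) = {}
cl(A)  = {blue, gold, green, red}
∂A     = {blue, gold, green, red}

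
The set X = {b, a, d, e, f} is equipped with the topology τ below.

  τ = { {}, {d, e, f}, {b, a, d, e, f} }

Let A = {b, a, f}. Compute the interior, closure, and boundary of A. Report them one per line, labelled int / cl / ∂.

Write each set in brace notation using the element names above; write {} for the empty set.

interior: largest open inside A is {} (from {})
cl via duality: int({d, e}) = {}, so X∖{} = {b, a, d, e, f}
cl∖int = {b, a, d, e, f}

int(A) = {}
cl(A)  = {b, a, d, e, f}
∂A     = {b, a, d, e, f}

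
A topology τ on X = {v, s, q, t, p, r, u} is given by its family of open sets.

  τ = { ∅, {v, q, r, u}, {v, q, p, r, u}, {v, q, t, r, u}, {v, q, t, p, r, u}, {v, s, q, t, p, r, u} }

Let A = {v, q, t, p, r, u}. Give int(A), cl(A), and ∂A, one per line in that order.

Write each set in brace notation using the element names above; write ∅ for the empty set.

interior: largest open inside A is {v, q, t, p, r, u} (from ∅, {v, q, r, u}, {v, q, p, r, u}, {v, q, t, r, u}, {v, q, t, p, r, u})
cl via duality: int({s}) = ∅, so X∖∅ = {v, s, q, t, p, r, u}
cl∖int = {s}

int(A) = {v, q, t, p, r, u}
cl(A)  = {v, s, q, t, p, r, u}
∂A     = {s}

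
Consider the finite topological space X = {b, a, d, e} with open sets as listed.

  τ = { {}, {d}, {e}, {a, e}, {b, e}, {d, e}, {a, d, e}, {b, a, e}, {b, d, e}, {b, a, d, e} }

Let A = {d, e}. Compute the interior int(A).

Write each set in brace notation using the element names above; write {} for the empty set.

U open, U⊆A: {}, {e}, {d}, {d, e}. int(A) = ⋃ = {d, e}

{d, e}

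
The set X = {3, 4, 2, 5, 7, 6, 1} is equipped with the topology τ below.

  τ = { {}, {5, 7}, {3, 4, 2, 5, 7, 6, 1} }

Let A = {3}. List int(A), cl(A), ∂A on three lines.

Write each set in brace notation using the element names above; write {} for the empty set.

interior: largest open inside A is {} (from {})
cl via duality: int({4, 2, 5, 7, 6, 1}) = {5, 7}, so X∖{5, 7} = {3, 4, 2, 6, 1}
cl∖int = {3, 4, 2, 6, 1}

int(A) = {}
cl(A)  = {3, 4, 2, 6, 1}
∂A     = {3, 4, 2, 6, 1}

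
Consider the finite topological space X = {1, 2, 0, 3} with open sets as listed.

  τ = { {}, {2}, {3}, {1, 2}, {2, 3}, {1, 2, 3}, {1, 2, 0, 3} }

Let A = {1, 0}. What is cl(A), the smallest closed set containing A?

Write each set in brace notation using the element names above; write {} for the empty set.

{1, 0}

closure: X∖int(X∖A) = X∖{2, 3} = {1, 0}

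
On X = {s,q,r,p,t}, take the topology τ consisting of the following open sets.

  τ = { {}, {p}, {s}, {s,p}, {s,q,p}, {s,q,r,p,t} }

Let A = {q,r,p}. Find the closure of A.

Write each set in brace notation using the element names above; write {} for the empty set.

{q,r,p,t}

closure: X∖int(X∖A) = X∖{s} = {q,r,p,t}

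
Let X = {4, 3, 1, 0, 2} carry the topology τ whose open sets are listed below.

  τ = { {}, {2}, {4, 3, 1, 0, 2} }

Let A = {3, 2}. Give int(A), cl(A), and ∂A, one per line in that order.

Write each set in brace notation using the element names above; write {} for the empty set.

int(A) = {2}
cl(A)  = {4, 3, 1, 0, 2}
∂A     = {4, 3, 1, 0}

opens ⊆ A: {}, {2}; union → int = {2}
complement {4, 1, 0}; its interior {}; cl(A) = X∖{} = {4, 3, 1, 0, 2}
boundary = {4, 3, 1, 0, 2} ∖ {2} = {4, 3, 1, 0}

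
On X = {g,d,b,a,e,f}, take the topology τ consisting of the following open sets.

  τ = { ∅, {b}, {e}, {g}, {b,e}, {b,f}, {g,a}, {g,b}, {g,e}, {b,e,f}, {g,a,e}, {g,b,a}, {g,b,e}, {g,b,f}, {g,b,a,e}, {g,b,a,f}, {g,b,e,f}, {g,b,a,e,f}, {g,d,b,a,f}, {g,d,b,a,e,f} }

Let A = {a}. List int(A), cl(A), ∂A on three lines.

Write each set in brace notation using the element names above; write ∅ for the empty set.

int(A) = ∅
cl(A)  = {d,a}
∂A     = {d,a}

interior: largest open inside A is ∅ (from ∅)
cl via duality: int({g,d,b,e,f}) = {g,b,e,f}, so X∖{g,b,e,f} = {d,a}
cl∖int = {d,a}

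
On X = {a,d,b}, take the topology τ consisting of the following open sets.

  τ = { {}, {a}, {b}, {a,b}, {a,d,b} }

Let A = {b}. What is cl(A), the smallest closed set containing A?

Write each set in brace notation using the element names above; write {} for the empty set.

cl via duality: int({a,d}) = {a}, so X∖{a} = {d,b}

{d,b}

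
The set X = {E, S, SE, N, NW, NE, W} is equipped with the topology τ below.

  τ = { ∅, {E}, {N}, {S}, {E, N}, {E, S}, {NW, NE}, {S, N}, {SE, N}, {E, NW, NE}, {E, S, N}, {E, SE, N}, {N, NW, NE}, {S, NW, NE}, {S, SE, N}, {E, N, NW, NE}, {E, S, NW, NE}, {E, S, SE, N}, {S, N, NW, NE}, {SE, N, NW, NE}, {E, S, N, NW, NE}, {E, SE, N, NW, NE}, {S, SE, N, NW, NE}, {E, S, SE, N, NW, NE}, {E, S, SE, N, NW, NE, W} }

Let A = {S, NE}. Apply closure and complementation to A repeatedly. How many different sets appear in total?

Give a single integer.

10

X∖A={E, SE, N, NW, W}, int(X∖A)={E, SE, N}, hence cl(A)={S, NW, NE, W}
Orbit (k=closure, c=complement):
  1. A     = {S, NE}
  2. kA    = {S, NW, NE, W}
  3. cA    = {E, SE, N, NW, W}
  4. ckA   = {E, SE, N}
  5. kcA   = {E, SE, N, NW, NE, W}
  6. kckA  = {E, SE, N, W}
  7. ckcA  = {S}
  8. ckckA = {S, NW, NE}
  9. kckcA = {S, W}
  10. ckckcA = {E, SE, N, NW, NE}
(closed under both — stop)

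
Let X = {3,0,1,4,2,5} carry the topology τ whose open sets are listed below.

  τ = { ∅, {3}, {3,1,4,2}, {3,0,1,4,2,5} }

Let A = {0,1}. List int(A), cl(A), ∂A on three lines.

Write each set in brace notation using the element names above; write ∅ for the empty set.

U open, U⊆A: ∅. int(A) = ⋃ = ∅
X∖A={3,4,2,5}, int(X∖A)={3}, hence cl(A)={0,1,4,2,5}
∂A: remove int from cl → {0,1,4,2,5}

int(A) = ∅
cl(A)  = {0,1,4,2,5}
∂A     = {0,1,4,2,5}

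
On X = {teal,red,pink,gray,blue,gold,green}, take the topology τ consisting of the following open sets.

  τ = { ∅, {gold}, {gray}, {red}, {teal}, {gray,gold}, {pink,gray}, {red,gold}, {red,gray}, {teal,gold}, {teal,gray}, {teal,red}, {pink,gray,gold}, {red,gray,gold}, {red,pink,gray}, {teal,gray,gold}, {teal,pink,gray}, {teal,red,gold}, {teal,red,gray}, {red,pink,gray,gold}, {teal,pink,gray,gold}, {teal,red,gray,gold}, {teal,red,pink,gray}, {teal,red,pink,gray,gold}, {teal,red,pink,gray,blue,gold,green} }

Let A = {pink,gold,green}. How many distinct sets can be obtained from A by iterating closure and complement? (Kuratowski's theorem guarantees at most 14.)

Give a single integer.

8

cl via duality: int({teal,red,gray,blue}) = {teal,red,gray}, so X∖{teal,red,gray} = {pink,blue,gold,green}
Write k for closure, c for complement:
  1. A     = {pink,gold,green}
  2. kA    = {pink,blue,gold,green}
  3. cA    = {teal,red,gray,blue}
  4. ckA   = {teal,red,gray}
  5. kcA   = {teal,red,pink,gray,blue,green}
  6. ckcA  = {gold}
  7. kckcA = {blue,gold,green}
  8. ckckcA = {teal,red,pink,gray}
applying k or c yields no new set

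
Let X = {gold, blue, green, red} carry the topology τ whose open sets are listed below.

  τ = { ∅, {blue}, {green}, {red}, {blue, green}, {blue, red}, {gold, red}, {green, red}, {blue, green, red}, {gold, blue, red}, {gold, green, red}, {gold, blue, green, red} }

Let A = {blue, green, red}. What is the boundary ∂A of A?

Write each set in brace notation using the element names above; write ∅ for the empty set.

interior: largest open inside A is {blue, green, red} (from ∅, {red}, {green}, {blue}, {blue, green}, {green, red}, {blue, red}, {blue, green, red})
cl via duality: int({gold}) = ∅, so X∖∅ = {gold, blue, green, red}
cl∖int = {gold}

{gold}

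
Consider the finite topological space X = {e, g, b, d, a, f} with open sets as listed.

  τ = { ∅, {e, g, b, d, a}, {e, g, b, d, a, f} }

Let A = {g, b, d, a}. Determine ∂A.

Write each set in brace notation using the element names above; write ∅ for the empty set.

{e, g, b, d, a, f}

open subsets of A: ∅; so int(A) = ∅
closure: X∖int(X∖A) = X∖∅ = {e, g, b, d, a, f}
∂A = {e, g, b, d, a, f} minus ∅ = {e, g, b, d, a, f}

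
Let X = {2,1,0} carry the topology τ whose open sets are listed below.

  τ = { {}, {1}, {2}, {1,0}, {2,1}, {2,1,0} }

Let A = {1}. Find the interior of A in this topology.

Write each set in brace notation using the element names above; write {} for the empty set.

U open, U⊆A: {}, {1}. int(A) = ⋃ = {1}

{1}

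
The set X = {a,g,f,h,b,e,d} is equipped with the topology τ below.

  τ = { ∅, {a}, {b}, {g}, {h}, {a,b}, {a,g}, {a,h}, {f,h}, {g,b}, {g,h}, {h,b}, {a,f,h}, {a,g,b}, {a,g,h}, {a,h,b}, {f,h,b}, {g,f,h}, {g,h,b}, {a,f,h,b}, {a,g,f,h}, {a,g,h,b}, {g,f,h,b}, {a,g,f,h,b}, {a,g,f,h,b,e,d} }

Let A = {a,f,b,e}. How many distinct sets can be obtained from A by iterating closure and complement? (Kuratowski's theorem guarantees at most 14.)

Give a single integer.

complement {g,h,d}; its interior {g,h}; cl(A) = X∖{g,h} = {a,f,b,e,d}
With k = closure, c = complement:
  1. A     = {a,f,b,e}
  2. kA    = {a,f,b,e,d}
  3. cA    = {g,h,d}
  4. ckA   = {g,h}
  5. kcA   = {g,f,h,e,d}
  6. ckcA  = {a,b}
  7. kckcA = {a,b,e,d}
  8. ckckcA = {g,f,h}
k, c of each give nothing new

8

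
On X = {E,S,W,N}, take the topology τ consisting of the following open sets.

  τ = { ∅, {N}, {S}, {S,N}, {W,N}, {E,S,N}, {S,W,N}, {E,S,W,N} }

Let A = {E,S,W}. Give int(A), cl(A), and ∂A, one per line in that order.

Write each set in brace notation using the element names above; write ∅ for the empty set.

int(A) = {S}
cl(A)  = {E,S,W}
∂A     = {E,W}

opens ⊆ A: ∅, {S}; union → int = {S}
complement {N}; its interior {N}; cl(A) = X∖{N} = {E,S,W}
boundary = {E,S,W} ∖ {S} = {E,W}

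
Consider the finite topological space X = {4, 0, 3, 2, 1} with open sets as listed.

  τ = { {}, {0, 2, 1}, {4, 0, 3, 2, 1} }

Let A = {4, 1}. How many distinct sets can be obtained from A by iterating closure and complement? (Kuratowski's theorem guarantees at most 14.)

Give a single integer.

4

X∖A={0, 3, 2}, int(X∖A)={}, hence cl(A)={4, 0, 3, 2, 1}
Orbit (k=closure, c=complement):
  1. A     = {4, 1}
  2. kA    = {4, 0, 3, 2, 1}
  3. cA    = {0, 3, 2}
  4. ckA   = {}
(closed under both — stop)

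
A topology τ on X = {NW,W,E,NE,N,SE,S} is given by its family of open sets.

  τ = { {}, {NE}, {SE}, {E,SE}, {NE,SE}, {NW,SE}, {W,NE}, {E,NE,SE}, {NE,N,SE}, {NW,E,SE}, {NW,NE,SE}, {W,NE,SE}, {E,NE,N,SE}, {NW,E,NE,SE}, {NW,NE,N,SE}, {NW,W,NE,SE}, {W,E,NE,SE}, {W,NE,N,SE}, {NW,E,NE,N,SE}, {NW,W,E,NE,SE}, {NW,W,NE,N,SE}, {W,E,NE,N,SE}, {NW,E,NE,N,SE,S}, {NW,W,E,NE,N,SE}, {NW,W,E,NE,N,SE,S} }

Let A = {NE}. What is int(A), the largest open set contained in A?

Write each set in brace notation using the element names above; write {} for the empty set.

{NE}

U open, U⊆A: {}, {NE}. int(A) = ⋃ = {NE}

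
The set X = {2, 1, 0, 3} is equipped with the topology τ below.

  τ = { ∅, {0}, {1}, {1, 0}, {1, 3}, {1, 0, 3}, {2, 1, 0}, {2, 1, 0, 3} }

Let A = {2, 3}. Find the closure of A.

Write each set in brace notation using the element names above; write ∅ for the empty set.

{2, 3}

complement {1, 0}; its interior {1, 0}; cl(A) = X∖{1, 0} = {2, 3}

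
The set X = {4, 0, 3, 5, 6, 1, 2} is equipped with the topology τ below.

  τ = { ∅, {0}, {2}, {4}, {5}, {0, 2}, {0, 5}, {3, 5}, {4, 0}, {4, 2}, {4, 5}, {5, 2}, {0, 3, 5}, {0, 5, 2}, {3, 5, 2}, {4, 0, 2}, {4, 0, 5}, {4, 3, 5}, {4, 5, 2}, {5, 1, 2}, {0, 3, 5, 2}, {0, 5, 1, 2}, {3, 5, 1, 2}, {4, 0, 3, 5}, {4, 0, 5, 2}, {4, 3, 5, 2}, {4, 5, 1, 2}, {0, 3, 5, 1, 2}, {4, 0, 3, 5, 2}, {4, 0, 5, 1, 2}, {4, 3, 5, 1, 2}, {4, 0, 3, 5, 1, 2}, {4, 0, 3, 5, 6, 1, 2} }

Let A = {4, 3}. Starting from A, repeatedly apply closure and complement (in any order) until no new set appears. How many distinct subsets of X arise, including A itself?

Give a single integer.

8

X∖A={0, 5, 6, 1, 2}, int(X∖A)={0, 5, 1, 2}, hence cl(A)={4, 3, 6}
Orbit (k=closure, c=complement):
  1. A     = {4, 3}
  2. kA    = {4, 3, 6}
  3. cA    = {0, 5, 6, 1, 2}
  4. ckA   = {0, 5, 1, 2}
  5. kcA   = {0, 3, 5, 6, 1, 2}
  6. ckcA  = {4}
  7. kckcA = {4, 6}
  8. ckckcA = {0, 3, 5, 1, 2}
(closed under both — stop)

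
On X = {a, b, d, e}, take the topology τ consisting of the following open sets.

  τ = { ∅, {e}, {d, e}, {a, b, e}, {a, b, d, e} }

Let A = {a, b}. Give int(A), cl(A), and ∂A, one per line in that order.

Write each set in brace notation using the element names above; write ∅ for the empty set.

U open, U⊆A: ∅. int(A) = ⋃ = ∅
X∖A={d, e}, int(X∖A)={d, e}, hence cl(A)={a, b}
∂A: remove int from cl → {a, b}

int(A) = ∅
cl(A)  = {a, b}
∂A     = {a, b}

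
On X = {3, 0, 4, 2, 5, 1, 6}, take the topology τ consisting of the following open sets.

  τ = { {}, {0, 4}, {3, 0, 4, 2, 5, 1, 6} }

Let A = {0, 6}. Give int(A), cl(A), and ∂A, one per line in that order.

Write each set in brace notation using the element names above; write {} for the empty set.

int(A) = {}
cl(A)  = {3, 0, 4, 2, 5, 1, 6}
∂A     = {3, 0, 4, 2, 5, 1, 6}

U open, U⊆A: {}. int(A) = ⋃ = {}
X∖A={3, 4, 2, 5, 1}, int(X∖A)={}, hence cl(A)={3, 0, 4, 2, 5, 1, 6}
∂A: remove int from cl → {3, 0, 4, 2, 5, 1, 6}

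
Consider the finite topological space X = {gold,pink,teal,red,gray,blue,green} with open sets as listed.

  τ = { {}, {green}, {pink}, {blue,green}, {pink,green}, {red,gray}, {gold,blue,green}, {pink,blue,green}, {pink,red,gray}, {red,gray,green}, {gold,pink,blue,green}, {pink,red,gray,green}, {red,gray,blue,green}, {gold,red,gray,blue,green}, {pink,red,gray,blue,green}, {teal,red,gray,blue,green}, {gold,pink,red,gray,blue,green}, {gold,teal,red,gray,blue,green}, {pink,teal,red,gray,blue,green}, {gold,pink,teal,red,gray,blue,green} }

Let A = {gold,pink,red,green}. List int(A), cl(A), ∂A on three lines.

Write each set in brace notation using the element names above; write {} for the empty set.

interior: largest open inside A is {pink,green} (from {}, {pink}, {green}, {pink,green})
cl via duality: int({teal,gray,blue}) = {}, so X∖{} = {gold,pink,teal,red,gray,blue,green}
cl∖int = {gold,teal,red,gray,blue}

int(A) = {pink,green}
cl(A)  = {gold,pink,teal,red,gray,blue,green}
∂A     = {gold,teal,red,gray,blue}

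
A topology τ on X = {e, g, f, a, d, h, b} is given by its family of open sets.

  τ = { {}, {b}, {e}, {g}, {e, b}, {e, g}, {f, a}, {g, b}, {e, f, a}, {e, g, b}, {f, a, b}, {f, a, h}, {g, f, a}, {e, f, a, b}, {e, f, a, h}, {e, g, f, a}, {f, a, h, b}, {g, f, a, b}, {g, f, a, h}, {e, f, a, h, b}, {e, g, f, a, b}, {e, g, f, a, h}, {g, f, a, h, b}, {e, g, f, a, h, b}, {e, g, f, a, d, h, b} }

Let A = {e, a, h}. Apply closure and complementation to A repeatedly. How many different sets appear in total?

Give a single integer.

10

complement {g, f, d, b}; its interior {g, b}; cl(A) = X∖{g, b} = {e, f, a, d, h}
With k = closure, c = complement:
  1. A     = {e, a, h}
  2. kA    = {e, f, a, d, h}
  3. cA    = {g, f, d, b}
  4. ckA   = {g, b}
  5. kcA   = {g, f, a, d, h, b}
  6. kckA  = {g, d, b}
  7. ckcA  = {e}
  8. ckckA = {e, f, a, h}
  9. kckcA = {e, d}
  10. ckckcA = {g, f, a, h, b}
k, c of each give nothing new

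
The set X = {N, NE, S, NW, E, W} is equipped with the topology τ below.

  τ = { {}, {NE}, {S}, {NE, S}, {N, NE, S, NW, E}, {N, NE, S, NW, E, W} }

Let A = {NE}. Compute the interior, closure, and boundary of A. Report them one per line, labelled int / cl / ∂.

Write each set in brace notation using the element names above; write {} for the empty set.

int(A) = {NE}
cl(A)  = {N, NE, NW, E, W}
∂A     = {N, NW, E, W}

interior: largest open inside A is {NE} (from {}, {NE})
cl via duality: int({N, S, NW, E, W}) = {S}, so X∖{S} = {N, NE, NW, E, W}
cl∖int = {N, NW, E, W}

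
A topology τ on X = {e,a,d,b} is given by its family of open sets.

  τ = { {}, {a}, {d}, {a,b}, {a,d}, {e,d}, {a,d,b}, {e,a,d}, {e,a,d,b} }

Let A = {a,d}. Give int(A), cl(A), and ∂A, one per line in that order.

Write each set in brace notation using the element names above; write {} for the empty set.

U open, U⊆A: {}, {d}, {a}, {a,d}. int(A) = ⋃ = {a,d}
X∖A={e,b}, int(X∖A)={}, hence cl(A)={e,a,d,b}
∂A: remove int from cl → {e,b}

int(A) = {a,d}
cl(A)  = {e,a,d,b}
∂A     = {e,b}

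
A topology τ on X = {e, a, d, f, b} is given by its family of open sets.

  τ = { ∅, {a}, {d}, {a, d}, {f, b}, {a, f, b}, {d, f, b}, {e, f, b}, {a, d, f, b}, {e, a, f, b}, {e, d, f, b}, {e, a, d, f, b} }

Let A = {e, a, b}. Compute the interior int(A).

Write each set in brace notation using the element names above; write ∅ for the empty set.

{a}

opens ⊆ A: ∅, {a}; union → int = {a}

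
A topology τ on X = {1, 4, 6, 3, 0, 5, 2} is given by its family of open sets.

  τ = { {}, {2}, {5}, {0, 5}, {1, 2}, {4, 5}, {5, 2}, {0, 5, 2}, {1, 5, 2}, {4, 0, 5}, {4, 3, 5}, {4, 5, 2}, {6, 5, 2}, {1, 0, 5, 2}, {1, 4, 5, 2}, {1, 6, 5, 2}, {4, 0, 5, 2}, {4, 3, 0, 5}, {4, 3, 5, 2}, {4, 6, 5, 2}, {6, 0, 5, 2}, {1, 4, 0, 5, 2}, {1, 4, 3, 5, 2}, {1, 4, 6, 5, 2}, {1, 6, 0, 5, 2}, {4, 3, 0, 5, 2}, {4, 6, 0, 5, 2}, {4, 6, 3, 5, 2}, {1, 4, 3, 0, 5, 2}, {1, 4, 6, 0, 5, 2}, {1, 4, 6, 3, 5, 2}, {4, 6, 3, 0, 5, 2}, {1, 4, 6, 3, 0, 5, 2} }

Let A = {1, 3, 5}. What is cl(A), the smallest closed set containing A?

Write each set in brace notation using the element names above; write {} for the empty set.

closure: X∖int(X∖A) = X∖{2} = {1, 4, 6, 3, 0, 5}

{1, 4, 6, 3, 0, 5}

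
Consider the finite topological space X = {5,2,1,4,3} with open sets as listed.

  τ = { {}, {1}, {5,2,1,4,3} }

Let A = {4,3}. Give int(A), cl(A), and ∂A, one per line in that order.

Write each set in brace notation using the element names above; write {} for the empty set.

interior: largest open inside A is {} (from {})
cl via duality: int({5,2,1}) = {1}, so X∖{1} = {5,2,4,3}
cl∖int = {5,2,4,3}

int(A) = {}
cl(A)  = {5,2,4,3}
∂A     = {5,2,4,3}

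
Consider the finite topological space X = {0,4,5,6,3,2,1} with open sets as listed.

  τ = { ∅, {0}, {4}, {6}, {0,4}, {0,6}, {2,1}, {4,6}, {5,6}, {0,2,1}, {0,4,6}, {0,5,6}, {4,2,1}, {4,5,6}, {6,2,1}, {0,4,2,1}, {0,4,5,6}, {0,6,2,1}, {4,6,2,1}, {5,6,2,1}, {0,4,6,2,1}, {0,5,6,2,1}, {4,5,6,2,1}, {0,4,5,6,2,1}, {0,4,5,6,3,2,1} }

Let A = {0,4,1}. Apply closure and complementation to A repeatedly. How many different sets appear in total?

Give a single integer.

10

closure: X∖int(X∖A) = X∖{5,6} = {0,4,3,2,1}
Let k=closure and c=complement:
  1. A     = {0,4,1}
  2. kA    = {0,4,3,2,1}
  3. cA    = {5,6,3,2}
  4. ckA   = {5,6}
  5. kcA   = {5,6,3,2,1}
  6. kckA  = {5,6,3}
  7. ckcA  = {0,4}
  8. ckckA = {0,4,2,1}
  9. kckcA = {0,4,3}
  10. ckckcA = {5,6,2,1}
— saturated at 10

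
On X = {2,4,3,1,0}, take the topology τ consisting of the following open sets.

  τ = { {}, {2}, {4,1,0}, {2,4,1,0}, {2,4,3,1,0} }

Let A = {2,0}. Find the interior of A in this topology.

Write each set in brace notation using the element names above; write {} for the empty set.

{2}

interior: largest open inside A is {2} (from {}, {2})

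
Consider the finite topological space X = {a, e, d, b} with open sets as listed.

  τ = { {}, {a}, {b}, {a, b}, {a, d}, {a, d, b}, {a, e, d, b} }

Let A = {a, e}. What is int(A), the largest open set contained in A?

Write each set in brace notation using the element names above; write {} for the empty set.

open subsets of A: {}, {a}; so int(A) = {a}

{a}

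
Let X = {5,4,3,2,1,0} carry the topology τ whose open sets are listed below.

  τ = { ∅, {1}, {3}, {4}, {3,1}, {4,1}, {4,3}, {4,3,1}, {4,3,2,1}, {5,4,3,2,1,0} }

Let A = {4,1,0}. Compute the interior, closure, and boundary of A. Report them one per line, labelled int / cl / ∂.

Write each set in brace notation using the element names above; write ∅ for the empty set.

opens ⊆ A: ∅, {4}, {1}, {4,1}; union → int = {4,1}
complement {5,3,2}; its interior {3}; cl(A) = X∖{3} = {5,4,2,1,0}
boundary = {5,4,2,1,0} ∖ {4,1} = {5,2,0}

int(A) = {4,1}
cl(A)  = {5,4,2,1,0}
∂A     = {5,2,0}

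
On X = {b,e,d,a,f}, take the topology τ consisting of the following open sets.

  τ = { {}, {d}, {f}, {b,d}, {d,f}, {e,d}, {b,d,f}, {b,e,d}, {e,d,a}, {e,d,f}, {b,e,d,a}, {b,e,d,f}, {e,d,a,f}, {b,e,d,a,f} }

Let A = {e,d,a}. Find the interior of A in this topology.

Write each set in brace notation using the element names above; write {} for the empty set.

interior: largest open inside A is {e,d,a} (from {}, {d}, {e,d}, {e,d,a})

{e,d,a}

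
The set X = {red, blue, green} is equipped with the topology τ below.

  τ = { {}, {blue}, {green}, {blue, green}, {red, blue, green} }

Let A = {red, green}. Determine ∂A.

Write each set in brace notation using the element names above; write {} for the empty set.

open subsets of A: {}, {green}; so int(A) = {green}
closure: X∖int(X∖A) = X∖{blue} = {red, green}
∂A = {red, green} minus {green} = {red}

{red}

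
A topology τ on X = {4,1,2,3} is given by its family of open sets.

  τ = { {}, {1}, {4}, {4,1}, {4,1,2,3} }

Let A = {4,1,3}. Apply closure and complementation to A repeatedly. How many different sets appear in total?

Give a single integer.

6

cl via duality: int({2}) = {}, so X∖{} = {4,1,2,3}
Write k for closure, c for complement:
  1. A     = {4,1,3}
  2. kA    = {4,1,2,3}
  3. cA    = {2}
  4. ckA   = {}
  5. kcA   = {2,3}
  6. ckcA  = {4,1}
applying k or c yields no new set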